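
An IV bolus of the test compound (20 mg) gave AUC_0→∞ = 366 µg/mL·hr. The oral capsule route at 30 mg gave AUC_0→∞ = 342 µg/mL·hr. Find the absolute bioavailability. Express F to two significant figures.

F = 0.62

F = (AUC_ev / D_ev) / (AUC_iv / D_iv)
  = (342/30) / (366/20)
  = 11.4 / 18.3 = 0.6230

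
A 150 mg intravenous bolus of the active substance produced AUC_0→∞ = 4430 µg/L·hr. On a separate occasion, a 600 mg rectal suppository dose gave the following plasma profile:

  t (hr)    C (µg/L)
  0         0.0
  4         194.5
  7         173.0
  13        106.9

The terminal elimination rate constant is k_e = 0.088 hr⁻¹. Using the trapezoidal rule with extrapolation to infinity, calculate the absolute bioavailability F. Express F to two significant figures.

Trapezoidal AUC_0→13 (rectal suppository):
  [0→4]: (0.0+194.5)/2 × 4 = 389.0
  [4→7]: (194.5+173.0)/2 × 3 = 551.25
  [7→13]: (173.0+106.9)/2 × 6 = 839.7
  Sum = 1779.95 µg/L·hr
Tail: C_last/k_e = 106.9/0.088 = 1214.773
AUC_0→∞ (rectal suppository) = 1779.95 + 1214.773 = 2994.723 µg/L·hr
F = (AUC_ev/D_ev)/(AUC_iv/D_iv) = (2994.723/600)/(4430/150) = 4.991205/29.5333 = 0.1690

F = 0.17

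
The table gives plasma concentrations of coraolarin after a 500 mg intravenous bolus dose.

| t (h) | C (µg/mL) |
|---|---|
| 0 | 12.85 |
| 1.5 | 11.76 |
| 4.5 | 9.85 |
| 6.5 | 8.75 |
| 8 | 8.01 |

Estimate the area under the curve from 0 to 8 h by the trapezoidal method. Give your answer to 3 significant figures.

Trapezoidal AUC_0→8:
  [0→1.5]: (12.85+11.76)/2 × 1.5 = 18.4575
  [1.5→4.5]: (11.76+9.85)/2 × 3 = 32.415
  [4.5→6.5]: (9.85+8.75)/2 × 2 = 18.6
  [6.5→8]: (8.75+8.01)/2 × 1.5 = 12.57
  Sum = 82.0425 µg/mL·h

AUC = 82.0 µg/mL·h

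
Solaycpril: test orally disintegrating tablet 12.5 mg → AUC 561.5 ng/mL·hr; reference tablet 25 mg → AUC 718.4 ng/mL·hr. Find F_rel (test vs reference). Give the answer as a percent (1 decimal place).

F_rel = (AUC_test/D_test) / (AUC_ref/D_ref)
      = (561.5/12.5) / (718.4/25)
      = 44.92 / 28.736 = 1.5632 = 156.32%

F_rel = 156.3%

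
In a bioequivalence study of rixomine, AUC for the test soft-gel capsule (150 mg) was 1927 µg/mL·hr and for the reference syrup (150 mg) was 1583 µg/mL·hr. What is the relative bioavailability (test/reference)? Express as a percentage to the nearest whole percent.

F_rel = (AUC_test/D_test) / (AUC_ref/D_ref)
      = (1927/150) / (1583/150)
      = 12.8467 / 10.5533 = 1.2173 = 121.73%

F_rel = 122%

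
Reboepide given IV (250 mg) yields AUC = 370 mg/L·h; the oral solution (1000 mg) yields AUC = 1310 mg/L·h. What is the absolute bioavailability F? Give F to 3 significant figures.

F = 0.885

F = (AUC_ev / D_ev) / (AUC_iv / D_iv)
  = (1310/1000) / (370/250)
  = 1.31 / 1.48 = 0.8851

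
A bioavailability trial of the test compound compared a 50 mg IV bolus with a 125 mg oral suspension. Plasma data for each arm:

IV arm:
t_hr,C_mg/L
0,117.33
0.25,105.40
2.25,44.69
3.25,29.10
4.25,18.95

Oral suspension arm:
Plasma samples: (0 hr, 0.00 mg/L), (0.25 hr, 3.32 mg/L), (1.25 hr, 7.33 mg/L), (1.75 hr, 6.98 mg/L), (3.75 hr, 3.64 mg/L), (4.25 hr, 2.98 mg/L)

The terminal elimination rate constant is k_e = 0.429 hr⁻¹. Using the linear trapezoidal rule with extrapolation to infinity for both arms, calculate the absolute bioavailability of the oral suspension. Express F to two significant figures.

F = 0.040

Trapezoidal AUC_0→4.25 (IV):
  [0→0.25]: (117.33+105.40)/2 × 0.25 = 27.84125
  [0.25→2.25]: (105.40+44.69)/2 × 2 = 150.09
  [2.25→3.25]: (44.69+29.10)/2 × 1 = 36.895
  [3.25→4.25]: (29.10+18.95)/2 × 1 = 24.025
  Sum = 238.85125 mg/L·hr
IV tail: 18.95/0.429 = 44.172; AUC_iv,0→∞ = 238.85125 + 44.172 = 283.02325 mg/L·hr
Trapezoidal AUC_0→4.25 (oral suspension):
  [0→0.25]: (0.00+3.32)/2 × 0.25 = 0.415
  [0.25→1.25]: (3.32+7.33)/2 × 1 = 5.325
  [1.25→1.75]: (7.33+6.98)/2 × 0.5 = 3.5775
  [1.75→3.75]: (6.98+3.64)/2 × 2 = 10.62
  [3.75→4.25]: (3.64+2.98)/2 × 0.5 = 1.655
  Sum = 21.5925 mg/L·hr
oral suspension tail: 2.98/0.429 = 6.946; AUC_ev,0→∞ = 21.5925 + 6.946 = 28.5385 mg/L·hr
F = (AUC_ev/D_ev)/(AUC_iv/D_iv) = (28.5385/125)/(283.02325/50) = 0.228308/5.660465 = 0.0403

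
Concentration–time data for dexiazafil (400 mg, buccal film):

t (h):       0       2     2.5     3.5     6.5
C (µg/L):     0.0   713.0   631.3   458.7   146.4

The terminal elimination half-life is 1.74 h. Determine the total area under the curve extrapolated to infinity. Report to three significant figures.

AUC = 2870 µg/L·h

Trapezoidal AUC_0→6.5:
  [0→2]: (0.0+713.0)/2 × 2 = 713.0
  [2→2.5]: (713.0+631.3)/2 × 0.5 = 336.075
  [2.5→3.5]: (631.3+458.7)/2 × 1 = 545.0
  [3.5→6.5]: (458.7+146.4)/2 × 3 = 907.65
  Sum = 2501.725 µg/L·h
k_e = ln2 / t½ = 0.693147 / 1.74 = 0.3984 h^-1
Extrapolated tail: C_last / k_e = 146.4 / 0.3984 = 367.470
AUC_0→∞ = 2501.725 + 367.470 = 2869.195 µg/L·h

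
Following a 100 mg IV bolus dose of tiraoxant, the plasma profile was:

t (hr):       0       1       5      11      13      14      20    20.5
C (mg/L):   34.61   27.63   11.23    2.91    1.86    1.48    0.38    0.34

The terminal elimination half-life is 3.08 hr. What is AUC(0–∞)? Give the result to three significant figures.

AUC = 165 mg/L·hr

Trapezoidal AUC_0→20.5:
  [0→1]: (34.61+27.63)/2 × 1 = 31.12
  [1→5]: (27.63+11.23)/2 × 4 = 77.72
  [5→11]: (11.23+2.91)/2 × 6 = 42.42
  [11→13]: (2.91+1.86)/2 × 2 = 4.77
  [13→14]: (1.86+1.48)/2 × 1 = 1.67
  [14→20]: (1.48+0.38)/2 × 6 = 5.58
  [20→20.5]: (0.38+0.34)/2 × 0.5 = 0.18
  Sum = 163.46 mg/L·hr
k_e = ln2 / t½ = 0.693147 / 3.08 = 0.2250 hr^-1
Extrapolated tail: C_last / k_e = 0.34 / 0.225 = 1.511
AUC_0→∞ = 163.46 + 1.511 = 164.971 mg/L·hr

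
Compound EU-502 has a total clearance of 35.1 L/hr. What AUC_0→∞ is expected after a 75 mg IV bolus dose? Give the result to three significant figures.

AUC_0→∞ = Dose_iv / CL
        = 75 / 35.1 = 2.13675 mg/L·hr

AUC = 2.14 mg/L·hr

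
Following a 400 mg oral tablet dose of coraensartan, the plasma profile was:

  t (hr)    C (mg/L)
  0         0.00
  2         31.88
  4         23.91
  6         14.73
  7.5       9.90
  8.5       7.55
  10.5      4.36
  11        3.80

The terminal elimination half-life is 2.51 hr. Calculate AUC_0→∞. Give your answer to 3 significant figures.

Trapezoidal AUC_0→11:
  [0→2]: (0.00+31.88)/2 × 2 = 31.88
  [2→4]: (31.88+23.91)/2 × 2 = 55.79
  [4→6]: (23.91+14.73)/2 × 2 = 38.64
  [6→7.5]: (14.73+9.90)/2 × 1.5 = 18.4725
  [7.5→8.5]: (9.90+7.55)/2 × 1 = 8.725
  [8.5→10.5]: (7.55+4.36)/2 × 2 = 11.91
  [10.5→11]: (4.36+3.80)/2 × 0.5 = 2.04
  Sum = 167.4575 mg/L·hr
k_e = ln2 / t½ = 0.693147 / 2.51 = 0.2762 hr^-1
Extrapolated tail: C_last / k_e = 3.80 / 0.2762 = 13.758
AUC_0→∞ = 167.4575 + 13.758 = 181.2155 mg/L·hr

AUC = 181 mg/L·hr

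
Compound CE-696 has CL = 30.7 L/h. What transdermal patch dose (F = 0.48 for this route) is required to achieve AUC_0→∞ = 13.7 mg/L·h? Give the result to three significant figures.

Dose = CL × AUC_0→∞ / F
     = 30.7 × 13.7 / 0.48 = 876.229 mg

Dose = 876 mg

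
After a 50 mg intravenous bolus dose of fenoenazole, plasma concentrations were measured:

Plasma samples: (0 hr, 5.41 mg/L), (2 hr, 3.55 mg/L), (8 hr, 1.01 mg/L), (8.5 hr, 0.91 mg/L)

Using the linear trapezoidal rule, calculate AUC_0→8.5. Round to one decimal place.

Trapezoidal AUC_0→8.5:
  [0→2]: (5.41+3.55)/2 × 2 = 8.96
  [2→8]: (3.55+1.01)/2 × 6 = 13.68
  [8→8.5]: (1.01+0.91)/2 × 0.5 = 0.48
  Sum = 23.12 mg/L·hr

AUC = 23.1 mg/L·hr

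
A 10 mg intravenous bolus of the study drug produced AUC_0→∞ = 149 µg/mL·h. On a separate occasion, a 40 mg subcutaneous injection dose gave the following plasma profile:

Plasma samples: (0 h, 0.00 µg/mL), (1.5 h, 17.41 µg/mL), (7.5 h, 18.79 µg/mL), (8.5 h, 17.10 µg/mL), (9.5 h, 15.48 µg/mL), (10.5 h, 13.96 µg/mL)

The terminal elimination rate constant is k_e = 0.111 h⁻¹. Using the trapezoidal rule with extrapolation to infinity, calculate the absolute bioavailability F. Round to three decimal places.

Trapezoidal AUC_0→10.5 (subcutaneous injection):
  [0→1.5]: (0.00+17.41)/2 × 1.5 = 13.0575
  [1.5→7.5]: (17.41+18.79)/2 × 6 = 108.6
  [7.5→8.5]: (18.79+17.10)/2 × 1 = 17.945
  [8.5→9.5]: (17.10+15.48)/2 × 1 = 16.29
  [9.5→10.5]: (15.48+13.96)/2 × 1 = 14.72
  Sum = 170.6125 µg/mL·h
Tail: C_last/k_e = 13.96/0.111 = 125.766
AUC_0→∞ (subcutaneous injection) = 170.6125 + 125.766 = 296.3785 µg/mL·h
F = (AUC_ev/D_ev)/(AUC_iv/D_iv) = (296.3785/40)/(149/10) = 7.4094625/14.9 = 0.4973

F = 0.497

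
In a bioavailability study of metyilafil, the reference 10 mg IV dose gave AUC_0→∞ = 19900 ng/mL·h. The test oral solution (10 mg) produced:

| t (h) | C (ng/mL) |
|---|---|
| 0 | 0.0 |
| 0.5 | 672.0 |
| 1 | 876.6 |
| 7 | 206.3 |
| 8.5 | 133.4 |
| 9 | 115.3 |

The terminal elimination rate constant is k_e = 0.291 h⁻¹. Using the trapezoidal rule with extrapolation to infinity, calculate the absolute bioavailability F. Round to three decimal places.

F = 0.227

Trapezoidal AUC_0→9 (oral solution):
  [0→0.5]: (0.0+672.0)/2 × 0.5 = 168.0
  [0.5→1]: (672.0+876.6)/2 × 0.5 = 387.15
  [1→7]: (876.6+206.3)/2 × 6 = 3248.7
  [7→8.5]: (206.3+133.4)/2 × 1.5 = 254.775
  [8.5→9]: (133.4+115.3)/2 × 0.5 = 62.175
  Sum = 4120.8 ng/mL·h
Tail: C_last/k_e = 115.3/0.291 = 396.220
AUC_0→∞ (oral solution) = 4120.8 + 396.220 = 4517.02 ng/mL·h
F = (AUC_ev/D_ev)/(AUC_iv/D_iv) = (4517.02/10)/(19900/10) = 451.702/1990 = 0.2270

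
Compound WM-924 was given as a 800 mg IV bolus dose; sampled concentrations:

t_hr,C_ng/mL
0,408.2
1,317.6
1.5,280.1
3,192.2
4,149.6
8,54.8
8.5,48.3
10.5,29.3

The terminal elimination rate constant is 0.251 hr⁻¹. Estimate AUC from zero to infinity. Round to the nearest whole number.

AUC = 1666 ng/mL·hr

Trapezoidal AUC_0→10.5:
  [0→1]: (408.2+317.6)/2 × 1 = 362.9
  [1→1.5]: (317.6+280.1)/2 × 0.5 = 149.425
  [1.5→3]: (280.1+192.2)/2 × 1.5 = 354.225
  [3→4]: (192.2+149.6)/2 × 1 = 170.9
  [4→8]: (149.6+54.8)/2 × 4 = 408.8
  [8→8.5]: (54.8+48.3)/2 × 0.5 = 25.775
  [8.5→10.5]: (48.3+29.3)/2 × 2 = 77.6
  Sum = 1549.625 ng/mL·hr
Extrapolated tail: C_last / k_e = 29.3 / 0.251 = 116.733
AUC_0→∞ = 1549.625 + 116.733 = 1666.358 ng/mL·hr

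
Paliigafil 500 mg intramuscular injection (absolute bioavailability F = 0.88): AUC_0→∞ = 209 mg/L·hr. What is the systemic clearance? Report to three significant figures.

CL = 2.11 L/hr

CL = F × Dose / AUC_0→∞
   = 0.88 × 500 / 209 = 2.10526 L/hr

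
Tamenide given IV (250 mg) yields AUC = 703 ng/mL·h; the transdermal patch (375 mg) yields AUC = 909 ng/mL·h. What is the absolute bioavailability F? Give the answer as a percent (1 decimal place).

F = 86.2%

F = (AUC_ev / D_ev) / (AUC_iv / D_iv)
  = (909/375) / (703/250)
  = 2.424 / 2.812 = 0.8620
  = 86.20%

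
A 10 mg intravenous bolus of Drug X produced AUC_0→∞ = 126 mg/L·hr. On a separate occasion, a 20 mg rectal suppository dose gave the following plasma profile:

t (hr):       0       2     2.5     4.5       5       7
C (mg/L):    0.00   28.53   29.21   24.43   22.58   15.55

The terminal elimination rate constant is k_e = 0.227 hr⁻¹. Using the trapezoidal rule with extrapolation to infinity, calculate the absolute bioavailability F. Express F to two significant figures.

F = 0.85

Trapezoidal AUC_0→7 (rectal suppository):
  [0→2]: (0.00+28.53)/2 × 2 = 28.53
  [2→2.5]: (28.53+29.21)/2 × 0.5 = 14.435
  [2.5→4.5]: (29.21+24.43)/2 × 2 = 53.64
  [4.5→5]: (24.43+22.58)/2 × 0.5 = 11.7525
  [5→7]: (22.58+15.55)/2 × 2 = 38.13
  Sum = 146.4875 mg/L·hr
Tail: C_last/k_e = 15.55/0.227 = 68.502
AUC_0→∞ (rectal suppository) = 146.4875 + 68.502 = 214.9895 mg/L·hr
F = (AUC_ev/D_ev)/(AUC_iv/D_iv) = (214.9895/20)/(126/10) = 10.749475/12.6 = 0.8531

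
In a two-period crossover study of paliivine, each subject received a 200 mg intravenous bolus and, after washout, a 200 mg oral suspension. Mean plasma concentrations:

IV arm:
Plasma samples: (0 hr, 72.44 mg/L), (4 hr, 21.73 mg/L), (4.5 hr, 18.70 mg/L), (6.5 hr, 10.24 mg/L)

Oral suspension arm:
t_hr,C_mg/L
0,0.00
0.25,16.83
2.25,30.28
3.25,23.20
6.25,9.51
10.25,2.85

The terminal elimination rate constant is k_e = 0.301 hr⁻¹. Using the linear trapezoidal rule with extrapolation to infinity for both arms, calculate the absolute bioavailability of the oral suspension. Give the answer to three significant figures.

F = 0.609

Trapezoidal AUC_0→6.5 (IV):
  [0→4]: (72.44+21.73)/2 × 4 = 188.34
  [4→4.5]: (21.73+18.70)/2 × 0.5 = 10.1075
  [4.5→6.5]: (18.70+10.24)/2 × 2 = 28.94
  Sum = 227.3875 mg/L·hr
IV tail: 10.24/0.301 = 34.020; AUC_iv,0→∞ = 227.3875 + 34.020 = 261.4075 mg/L·hr
Trapezoidal AUC_0→10.25 (oral suspension):
  [0→0.25]: (0.00+16.83)/2 × 0.25 = 2.10375
  [0.25→2.25]: (16.83+30.28)/2 × 2 = 47.11
  [2.25→3.25]: (30.28+23.20)/2 × 1 = 26.74
  [3.25→6.25]: (23.20+9.51)/2 × 3 = 49.065
  [6.25→10.25]: (9.51+2.85)/2 × 4 = 24.72
  Sum = 149.73875 mg/L·hr
oral suspension tail: 2.85/0.301 = 9.468; AUC_ev,0→∞ = 149.73875 + 9.468 = 159.20675 mg/L·hr
F = (AUC_ev/D_ev)/(AUC_iv/D_iv) = (159.20675/200)/(261.4075/200) = 0.79603375/1.3070375 = 0.6090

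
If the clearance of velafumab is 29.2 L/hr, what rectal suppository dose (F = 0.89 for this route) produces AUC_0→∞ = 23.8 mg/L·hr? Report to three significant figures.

Dose = 781 mg

Dose = CL × AUC_0→∞ / F
     = 29.2 × 23.8 / 0.89 = 780.854 mg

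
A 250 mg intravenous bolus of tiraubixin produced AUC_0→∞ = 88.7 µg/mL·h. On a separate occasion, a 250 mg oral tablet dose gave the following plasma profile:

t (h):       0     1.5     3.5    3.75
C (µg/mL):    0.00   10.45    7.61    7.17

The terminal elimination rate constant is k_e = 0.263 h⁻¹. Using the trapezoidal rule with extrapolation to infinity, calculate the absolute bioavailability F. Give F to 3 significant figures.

F = 0.620

Trapezoidal AUC_0→3.75 (oral tablet):
  [0→1.5]: (0.00+10.45)/2 × 1.5 = 7.8375
  [1.5→3.5]: (10.45+7.61)/2 × 2 = 18.06
  [3.5→3.75]: (7.61+7.17)/2 × 0.25 = 1.8475
  Sum = 27.745 µg/mL·h
Tail: C_last/k_e = 7.17/0.263 = 27.262
AUC_0→∞ (oral tablet) = 27.745 + 27.262 = 55.007 µg/mL·h
F = (AUC_ev/D_ev)/(AUC_iv/D_iv) = (55.007/250)/(88.7/250) = 0.220028/0.3548 = 0.6201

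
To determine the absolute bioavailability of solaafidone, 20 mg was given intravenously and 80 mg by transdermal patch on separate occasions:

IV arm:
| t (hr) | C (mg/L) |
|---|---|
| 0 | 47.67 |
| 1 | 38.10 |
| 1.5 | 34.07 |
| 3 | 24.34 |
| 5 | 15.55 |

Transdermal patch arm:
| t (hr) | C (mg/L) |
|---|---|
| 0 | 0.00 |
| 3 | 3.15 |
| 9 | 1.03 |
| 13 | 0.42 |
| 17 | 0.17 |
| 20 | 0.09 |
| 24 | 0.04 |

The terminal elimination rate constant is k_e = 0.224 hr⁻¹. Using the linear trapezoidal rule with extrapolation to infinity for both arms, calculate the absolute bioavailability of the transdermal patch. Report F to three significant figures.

Trapezoidal AUC_0→5 (IV):
  [0→1]: (47.67+38.10)/2 × 1 = 42.885
  [1→1.5]: (38.10+34.07)/2 × 0.5 = 18.0425
  [1.5→3]: (34.07+24.34)/2 × 1.5 = 43.8075
  [3→5]: (24.34+15.55)/2 × 2 = 39.89
  Sum = 144.625 mg/L·hr
IV tail: 15.55/0.224 = 69.420; AUC_iv,0→∞ = 144.625 + 69.420 = 214.045 mg/L·hr
Trapezoidal AUC_0→24 (transdermal patch):
  [0→3]: (0.00+3.15)/2 × 3 = 4.725
  [3→9]: (3.15+1.03)/2 × 6 = 12.54
  [9→13]: (1.03+0.42)/2 × 4 = 2.9
  [13→17]: (0.42+0.17)/2 × 4 = 1.18
  [17→20]: (0.17+0.09)/2 × 3 = 0.39
  [20→24]: (0.09+0.04)/2 × 4 = 0.26
  Sum = 21.995 mg/L·hr
transdermal patch tail: 0.04/0.224 = 0.179; AUC_ev,0→∞ = 21.995 + 0.179 = 22.174 mg/L·hr
F = (AUC_ev/D_ev)/(AUC_iv/D_iv) = (22.174/80)/(214.045/20) = 0.277175/10.70225 = 0.0259

F = 0.0259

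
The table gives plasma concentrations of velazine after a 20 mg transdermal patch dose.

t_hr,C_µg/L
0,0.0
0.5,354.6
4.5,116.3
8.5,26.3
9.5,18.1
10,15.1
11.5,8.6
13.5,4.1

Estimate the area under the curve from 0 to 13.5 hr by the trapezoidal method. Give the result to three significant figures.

AUC = 1380 µg/L·hr

Trapezoidal AUC_0→13.5:
  [0→0.5]: (0.0+354.6)/2 × 0.5 = 88.65
  [0.5→4.5]: (354.6+116.3)/2 × 4 = 941.8
  [4.5→8.5]: (116.3+26.3)/2 × 4 = 285.2
  [8.5→9.5]: (26.3+18.1)/2 × 1 = 22.2
  [9.5→10]: (18.1+15.1)/2 × 0.5 = 8.3
  [10→11.5]: (15.1+8.6)/2 × 1.5 = 17.775
  [11.5→13.5]: (8.6+4.1)/2 × 2 = 12.7
  Sum = 1376.625 µg/L·hr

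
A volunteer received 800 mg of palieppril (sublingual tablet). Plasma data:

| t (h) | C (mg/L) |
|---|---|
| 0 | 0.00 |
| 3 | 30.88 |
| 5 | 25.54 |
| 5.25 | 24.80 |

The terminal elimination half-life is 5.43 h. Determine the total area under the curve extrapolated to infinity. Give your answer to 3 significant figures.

Trapezoidal AUC_0→5.25:
  [0→3]: (0.00+30.88)/2 × 3 = 46.32
  [3→5]: (30.88+25.54)/2 × 2 = 56.42
  [5→5.25]: (25.54+24.80)/2 × 0.25 = 6.2925
  Sum = 109.0325 mg/L·h
k_e = ln2 / t½ = 0.693147 / 5.43 = 0.1277 h^-1
Extrapolated tail: C_last / k_e = 24.80 / 0.1277 = 194.205
AUC_0→∞ = 109.0325 + 194.205 = 303.2375 mg/L·h

AUC = 303 mg/L·h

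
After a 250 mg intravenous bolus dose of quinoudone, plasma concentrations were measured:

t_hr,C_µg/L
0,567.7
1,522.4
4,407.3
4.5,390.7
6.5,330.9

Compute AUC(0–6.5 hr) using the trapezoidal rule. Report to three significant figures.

AUC = 2860 µg/L·hr

Trapezoidal AUC_0→6.5:
  [0→1]: (567.7+522.4)/2 × 1 = 545.05
  [1→4]: (522.4+407.3)/2 × 3 = 1394.55
  [4→4.5]: (407.3+390.7)/2 × 0.5 = 199.5
  [4.5→6.5]: (390.7+330.9)/2 × 2 = 721.6
  Sum = 2860.7 µg/L·hr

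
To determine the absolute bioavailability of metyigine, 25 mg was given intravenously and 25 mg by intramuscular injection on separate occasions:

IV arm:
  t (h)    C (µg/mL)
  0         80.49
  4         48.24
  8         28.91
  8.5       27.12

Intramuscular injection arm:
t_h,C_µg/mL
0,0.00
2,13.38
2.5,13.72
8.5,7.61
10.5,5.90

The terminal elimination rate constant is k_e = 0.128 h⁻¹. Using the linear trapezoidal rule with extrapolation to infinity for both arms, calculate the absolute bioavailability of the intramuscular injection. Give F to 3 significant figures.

Trapezoidal AUC_0→8.5 (IV):
  [0→4]: (80.49+48.24)/2 × 4 = 257.46
  [4→8]: (48.24+28.91)/2 × 4 = 154.3
  [8→8.5]: (28.91+27.12)/2 × 0.5 = 14.0075
  Sum = 425.7675 µg/mL·h
IV tail: 27.12/0.128 = 211.875; AUC_iv,0→∞ = 425.7675 + 211.875 = 637.6425 µg/mL·h
Trapezoidal AUC_0→10.5 (intramuscular injection):
  [0→2]: (0.00+13.38)/2 × 2 = 13.38
  [2→2.5]: (13.38+13.72)/2 × 0.5 = 6.775
  [2.5→8.5]: (13.72+7.61)/2 × 6 = 63.99
  [8.5→10.5]: (7.61+5.90)/2 × 2 = 13.51
  Sum = 97.655 µg/mL·h
intramuscular injection tail: 5.90/0.128 = 46.094; AUC_ev,0→∞ = 97.655 + 46.094 = 143.749 µg/mL·h
F = (AUC_ev/D_ev)/(AUC_iv/D_iv) = (143.749/25)/(637.6425/25) = 5.74996/25.5057 = 0.2254

F = 0.225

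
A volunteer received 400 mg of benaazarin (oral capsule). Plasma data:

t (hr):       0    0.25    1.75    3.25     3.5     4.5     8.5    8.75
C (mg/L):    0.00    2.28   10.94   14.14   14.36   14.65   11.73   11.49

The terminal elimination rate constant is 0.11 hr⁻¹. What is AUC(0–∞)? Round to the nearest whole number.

Trapezoidal AUC_0→8.75:
  [0→0.25]: (0.00+2.28)/2 × 0.25 = 0.285
  [0.25→1.75]: (2.28+10.94)/2 × 1.5 = 9.915
  [1.75→3.25]: (10.94+14.14)/2 × 1.5 = 18.81
  [3.25→3.5]: (14.14+14.36)/2 × 0.25 = 3.5625
  [3.5→4.5]: (14.36+14.65)/2 × 1 = 14.505
  [4.5→8.5]: (14.65+11.73)/2 × 4 = 52.76
  [8.5→8.75]: (11.73+11.49)/2 × 0.25 = 2.9025
  Sum = 102.74 mg/L·hr
Extrapolated tail: C_last / k_e = 11.49 / 0.11 = 104.455
AUC_0→∞ = 102.74 + 104.455 = 207.195 mg/L·hr

AUC = 207 mg/L·hr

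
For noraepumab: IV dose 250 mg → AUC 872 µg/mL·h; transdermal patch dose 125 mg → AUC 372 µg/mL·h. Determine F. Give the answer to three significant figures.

F = (AUC_ev / D_ev) / (AUC_iv / D_iv)
  = (372/125) / (872/250)
  = 2.976 / 3.488 = 0.8532

F = 0.853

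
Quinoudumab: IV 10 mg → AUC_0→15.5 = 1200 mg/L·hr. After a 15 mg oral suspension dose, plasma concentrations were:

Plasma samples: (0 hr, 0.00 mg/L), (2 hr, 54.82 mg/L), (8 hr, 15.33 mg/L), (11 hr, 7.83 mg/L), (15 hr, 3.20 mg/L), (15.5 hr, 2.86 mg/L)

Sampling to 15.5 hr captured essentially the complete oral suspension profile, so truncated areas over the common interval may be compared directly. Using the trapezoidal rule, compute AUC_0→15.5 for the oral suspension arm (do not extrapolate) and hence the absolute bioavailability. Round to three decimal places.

F = 0.180

Trapezoidal AUC_0→15.5 (oral suspension):
  [0→2]: (0.00+54.82)/2 × 2 = 54.82
  [2→8]: (54.82+15.33)/2 × 6 = 210.45
  [8→11]: (15.33+7.83)/2 × 3 = 34.74
  [11→15]: (7.83+3.20)/2 × 4 = 22.06
  [15→15.5]: (3.20+2.86)/2 × 0.5 = 1.515
  Sum = 323.585 mg/L·hr
F = (AUC_ev/D_ev)/(AUC_iv/D_iv) = (323.585/15)/(1200/10) = 21.5723/120 = 0.1798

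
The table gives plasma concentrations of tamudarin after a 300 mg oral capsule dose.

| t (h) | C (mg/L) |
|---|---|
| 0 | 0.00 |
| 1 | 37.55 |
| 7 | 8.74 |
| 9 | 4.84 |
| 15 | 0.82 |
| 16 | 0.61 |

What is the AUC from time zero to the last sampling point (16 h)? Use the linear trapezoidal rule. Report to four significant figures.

AUC = 188.9 mg/L·h

Trapezoidal AUC_0→16:
  [0→1]: (0.00+37.55)/2 × 1 = 18.775
  [1→7]: (37.55+8.74)/2 × 6 = 138.87
  [7→9]: (8.74+4.84)/2 × 2 = 13.58
  [9→15]: (4.84+0.82)/2 × 6 = 16.98
  [15→16]: (0.82+0.61)/2 × 1 = 0.715
  Sum = 188.92 mg/L·h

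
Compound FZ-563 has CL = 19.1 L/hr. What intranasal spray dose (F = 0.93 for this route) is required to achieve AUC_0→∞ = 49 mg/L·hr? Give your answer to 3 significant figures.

Dose = CL × AUC_0→∞ / F
     = 19.1 × 49 / 0.93 = 1006.34 mg

Dose = 1010 mg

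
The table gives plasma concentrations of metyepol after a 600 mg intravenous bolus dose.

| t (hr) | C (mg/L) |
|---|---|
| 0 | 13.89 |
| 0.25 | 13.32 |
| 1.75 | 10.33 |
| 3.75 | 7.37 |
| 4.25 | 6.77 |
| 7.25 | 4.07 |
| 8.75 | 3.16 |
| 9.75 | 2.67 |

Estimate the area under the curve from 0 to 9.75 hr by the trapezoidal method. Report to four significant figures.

Trapezoidal AUC_0→9.75:
  [0→0.25]: (13.89+13.32)/2 × 0.25 = 3.40125
  [0.25→1.75]: (13.32+10.33)/2 × 1.5 = 17.7375
  [1.75→3.75]: (10.33+7.37)/2 × 2 = 17.7
  [3.75→4.25]: (7.37+6.77)/2 × 0.5 = 3.535
  [4.25→7.25]: (6.77+4.07)/2 × 3 = 16.26
  [7.25→8.75]: (4.07+3.16)/2 × 1.5 = 5.4225
  [8.75→9.75]: (3.16+2.67)/2 × 1 = 2.915
  Sum = 66.97125 mg/L·hr

AUC = 66.97 mg/L·hr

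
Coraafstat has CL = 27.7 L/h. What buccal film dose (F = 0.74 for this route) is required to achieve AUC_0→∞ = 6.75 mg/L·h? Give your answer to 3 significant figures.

Dose = 253 mg

Dose = CL × AUC_0→∞ / F
     = 27.7 × 6.75 / 0.74 = 252.669 mg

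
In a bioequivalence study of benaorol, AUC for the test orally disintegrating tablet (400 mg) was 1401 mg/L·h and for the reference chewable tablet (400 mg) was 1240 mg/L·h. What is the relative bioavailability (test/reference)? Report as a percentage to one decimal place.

F_rel = (AUC_test/D_test) / (AUC_ref/D_ref)
      = (1401/400) / (1240/400)
      = 3.5025 / 3.1 = 1.1298 = 112.98%

F_rel = 113.0%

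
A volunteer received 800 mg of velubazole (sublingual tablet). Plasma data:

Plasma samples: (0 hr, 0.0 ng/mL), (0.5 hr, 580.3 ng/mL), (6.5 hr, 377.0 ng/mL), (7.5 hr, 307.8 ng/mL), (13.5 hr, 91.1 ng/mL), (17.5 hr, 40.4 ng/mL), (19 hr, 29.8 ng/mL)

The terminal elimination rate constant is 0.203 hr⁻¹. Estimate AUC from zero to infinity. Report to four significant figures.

AUC = 5019 ng/mL·hr

Trapezoidal AUC_0→19:
  [0→0.5]: (0.0+580.3)/2 × 0.5 = 145.075
  [0.5→6.5]: (580.3+377.0)/2 × 6 = 2871.9
  [6.5→7.5]: (377.0+307.8)/2 × 1 = 342.4
  [7.5→13.5]: (307.8+91.1)/2 × 6 = 1196.7
  [13.5→17.5]: (91.1+40.4)/2 × 4 = 263.0
  [17.5→19]: (40.4+29.8)/2 × 1.5 = 52.65
  Sum = 4871.725 ng/mL·hr
Extrapolated tail: C_last / k_e = 29.8 / 0.203 = 146.798
AUC_0→∞ = 4871.725 + 146.798 = 5018.523 ng/mL·hr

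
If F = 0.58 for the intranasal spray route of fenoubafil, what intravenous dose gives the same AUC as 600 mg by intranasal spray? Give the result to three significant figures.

D_iv = 348 mg

Systemic exposure from an extravascular dose = F × D_ev, so the equivalent IV dose is F × D_ev.
D_iv = F × D_ev = 0.58 × 600 = 348 mg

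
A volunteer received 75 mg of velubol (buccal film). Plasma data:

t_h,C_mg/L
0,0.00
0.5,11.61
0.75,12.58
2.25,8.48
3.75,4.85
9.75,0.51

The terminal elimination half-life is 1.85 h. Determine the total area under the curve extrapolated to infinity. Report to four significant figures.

Trapezoidal AUC_0→9.75:
  [0→0.5]: (0.00+11.61)/2 × 0.5 = 2.9025
  [0.5→0.75]: (11.61+12.58)/2 × 0.25 = 3.02375
  [0.75→2.25]: (12.58+8.48)/2 × 1.5 = 15.795
  [2.25→3.75]: (8.48+4.85)/2 × 1.5 = 9.9975
  [3.75→9.75]: (4.85+0.51)/2 × 6 = 16.08
  Sum = 47.79875 mg/L·h
k_e = ln2 / t½ = 0.693147 / 1.85 = 0.3747 h^-1
Extrapolated tail: C_last / k_e = 0.51 / 0.3747 = 1.361
AUC_0→∞ = 47.79875 + 1.361 = 49.15975 mg/L·h

AUC = 49.16 mg/L·h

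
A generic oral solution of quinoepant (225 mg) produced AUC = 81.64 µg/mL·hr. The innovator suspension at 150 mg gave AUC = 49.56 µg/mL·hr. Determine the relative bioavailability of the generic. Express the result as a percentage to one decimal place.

F_rel = 109.8%

F_rel = (AUC_test/D_test) / (AUC_ref/D_ref)
      = (81.64/225) / (49.56/150)
      = 0.362844 / 0.3304 = 1.0982 = 109.82%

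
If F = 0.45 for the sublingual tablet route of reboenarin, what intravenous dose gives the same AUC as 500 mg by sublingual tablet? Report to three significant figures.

D_iv = 225 mg

Systemic exposure from an extravascular dose = F × D_ev, so the equivalent IV dose is F × D_ev.
D_iv = F × D_ev = 0.45 × 500 = 225 mg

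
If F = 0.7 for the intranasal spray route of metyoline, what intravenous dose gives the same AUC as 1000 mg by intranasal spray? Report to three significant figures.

D_iv = 700 mg

Systemic exposure from an extravascular dose = F × D_ev, so the equivalent IV dose is F × D_ev.
D_iv = F × D_ev = 0.7 × 1000 = 700 mg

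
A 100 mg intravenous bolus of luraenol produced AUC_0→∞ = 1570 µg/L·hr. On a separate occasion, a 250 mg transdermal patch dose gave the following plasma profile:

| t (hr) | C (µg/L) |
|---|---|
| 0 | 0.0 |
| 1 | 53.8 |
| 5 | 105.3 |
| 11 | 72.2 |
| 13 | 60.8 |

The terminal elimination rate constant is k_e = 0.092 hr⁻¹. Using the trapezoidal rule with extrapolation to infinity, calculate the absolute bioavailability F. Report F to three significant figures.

F = 0.426

Trapezoidal AUC_0→13 (transdermal patch):
  [0→1]: (0.0+53.8)/2 × 1 = 26.9
  [1→5]: (53.8+105.3)/2 × 4 = 318.2
  [5→11]: (105.3+72.2)/2 × 6 = 532.5
  [11→13]: (72.2+60.8)/2 × 2 = 133.0
  Sum = 1010.6 µg/L·hr
Tail: C_last/k_e = 60.8/0.092 = 660.870
AUC_0→∞ (transdermal patch) = 1010.6 + 660.870 = 1671.47 µg/L·hr
F = (AUC_ev/D_ev)/(AUC_iv/D_iv) = (1671.47/250)/(1570/100) = 6.68588/15.7 = 0.4259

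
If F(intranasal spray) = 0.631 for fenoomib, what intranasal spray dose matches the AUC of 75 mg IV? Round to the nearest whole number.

D_intranasal = 119 mg

For equal systemic exposure: F × D_ev = D_iv
D_ev = D_iv / F = 75 / 0.631 = 118.859 mg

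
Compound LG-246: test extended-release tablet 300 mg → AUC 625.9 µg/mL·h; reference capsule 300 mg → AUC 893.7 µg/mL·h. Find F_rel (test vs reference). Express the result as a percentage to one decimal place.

F_rel = (AUC_test/D_test) / (AUC_ref/D_ref)
      = (625.9/300) / (893.7/300)
      = 2.08633 / 2.979 = 0.7003 = 70.03%

F_rel = 70.0%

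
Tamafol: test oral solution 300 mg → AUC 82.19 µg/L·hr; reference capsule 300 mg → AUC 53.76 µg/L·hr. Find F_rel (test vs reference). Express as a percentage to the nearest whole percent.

F_rel = 153%

F_rel = (AUC_test/D_test) / (AUC_ref/D_ref)
      = (82.19/300) / (53.76/300)
      = 0.273967 / 0.1792 = 1.5288 = 152.88%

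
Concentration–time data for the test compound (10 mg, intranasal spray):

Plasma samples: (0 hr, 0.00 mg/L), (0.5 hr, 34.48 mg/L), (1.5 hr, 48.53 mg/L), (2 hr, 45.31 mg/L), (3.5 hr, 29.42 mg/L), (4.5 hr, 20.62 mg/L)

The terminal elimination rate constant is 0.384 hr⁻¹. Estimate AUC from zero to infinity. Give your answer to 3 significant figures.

Trapezoidal AUC_0→4.5:
  [0→0.5]: (0.00+34.48)/2 × 0.5 = 8.62
  [0.5→1.5]: (34.48+48.53)/2 × 1 = 41.505
  [1.5→2]: (48.53+45.31)/2 × 0.5 = 23.46
  [2→3.5]: (45.31+29.42)/2 × 1.5 = 56.0475
  [3.5→4.5]: (29.42+20.62)/2 × 1 = 25.02
  Sum = 154.6525 mg/L·hr
Extrapolated tail: C_last / k_e = 20.62 / 0.384 = 53.698
AUC_0→∞ = 154.6525 + 53.698 = 208.3505 mg/L·hr

AUC = 208 mg/L·hr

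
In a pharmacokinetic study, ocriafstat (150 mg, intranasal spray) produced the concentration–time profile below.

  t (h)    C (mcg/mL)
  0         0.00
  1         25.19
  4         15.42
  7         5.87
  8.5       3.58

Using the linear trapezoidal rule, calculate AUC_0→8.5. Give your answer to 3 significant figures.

Trapezoidal AUC_0→8.5:
  [0→1]: (0.00+25.19)/2 × 1 = 12.595
  [1→4]: (25.19+15.42)/2 × 3 = 60.915
  [4→7]: (15.42+5.87)/2 × 3 = 31.935
  [7→8.5]: (5.87+3.58)/2 × 1.5 = 7.0875
  Sum = 112.5325 mcg/mL·h

AUC = 113 mcg/mL·h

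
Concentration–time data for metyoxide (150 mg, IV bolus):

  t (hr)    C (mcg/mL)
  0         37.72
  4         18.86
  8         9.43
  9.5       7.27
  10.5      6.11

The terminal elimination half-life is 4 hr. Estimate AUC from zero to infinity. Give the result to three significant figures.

Trapezoidal AUC_0→10.5:
  [0→4]: (37.72+18.86)/2 × 4 = 113.16
  [4→8]: (18.86+9.43)/2 × 4 = 56.58
  [8→9.5]: (9.43+7.27)/2 × 1.5 = 12.525
  [9.5→10.5]: (7.27+6.11)/2 × 1 = 6.69
  Sum = 188.955 mcg/mL·hr
k_e = ln2 / t½ = 0.693147 / 4 = 0.1733 hr^-1
Extrapolated tail: C_last / k_e = 6.11 / 0.1733 = 35.257
AUC_0→∞ = 188.955 + 35.257 = 224.212 mcg/mL·hr

AUC = 224 mcg/mL·hr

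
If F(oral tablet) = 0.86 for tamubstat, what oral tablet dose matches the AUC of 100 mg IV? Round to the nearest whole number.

For equal systemic exposure: F × D_ev = D_iv
D_ev = D_iv / F = 100 / 0.86 = 116.279 mg

D_oral = 116 mg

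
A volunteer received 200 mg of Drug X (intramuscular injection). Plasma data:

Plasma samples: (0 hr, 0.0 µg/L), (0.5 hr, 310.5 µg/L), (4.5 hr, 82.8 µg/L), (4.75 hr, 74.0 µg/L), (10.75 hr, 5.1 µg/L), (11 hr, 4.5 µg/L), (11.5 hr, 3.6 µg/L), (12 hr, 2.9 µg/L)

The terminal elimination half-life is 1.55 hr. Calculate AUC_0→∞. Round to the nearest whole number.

AUC = 1132 µg/L·hr

Trapezoidal AUC_0→12:
  [0→0.5]: (0.0+310.5)/2 × 0.5 = 77.625
  [0.5→4.5]: (310.5+82.8)/2 × 4 = 786.6
  [4.5→4.75]: (82.8+74.0)/2 × 0.25 = 19.6
  [4.75→10.75]: (74.0+5.1)/2 × 6 = 237.3
  [10.75→11]: (5.1+4.5)/2 × 0.25 = 1.2
  [11→11.5]: (4.5+3.6)/2 × 0.5 = 2.025
  [11.5→12]: (3.6+2.9)/2 × 0.5 = 1.625
  Sum = 1125.975 µg/L·hr
k_e = ln2 / t½ = 0.693147 / 1.55 = 0.4472 hr^-1
Extrapolated tail: C_last / k_e = 2.9 / 0.4472 = 6.485
AUC_0→∞ = 1125.975 + 6.485 = 1132.46 µg/L·hr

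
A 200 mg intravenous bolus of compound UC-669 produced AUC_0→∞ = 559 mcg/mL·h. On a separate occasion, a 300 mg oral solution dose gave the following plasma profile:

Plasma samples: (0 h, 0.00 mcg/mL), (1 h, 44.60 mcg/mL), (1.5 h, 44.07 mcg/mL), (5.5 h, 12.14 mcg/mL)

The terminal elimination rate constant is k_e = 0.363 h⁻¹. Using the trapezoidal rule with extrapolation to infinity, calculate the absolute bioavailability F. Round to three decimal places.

F = 0.227

Trapezoidal AUC_0→5.5 (oral solution):
  [0→1]: (0.00+44.60)/2 × 1 = 22.3
  [1→1.5]: (44.60+44.07)/2 × 0.5 = 22.1675
  [1.5→5.5]: (44.07+12.14)/2 × 4 = 112.42
  Sum = 156.8875 mcg/mL·h
Tail: C_last/k_e = 12.14/0.363 = 33.444
AUC_0→∞ (oral solution) = 156.8875 + 33.444 = 190.3315 mcg/mL·h
F = (AUC_ev/D_ev)/(AUC_iv/D_iv) = (190.3315/300)/(559/200) = 0.634438/2.795 = 0.2270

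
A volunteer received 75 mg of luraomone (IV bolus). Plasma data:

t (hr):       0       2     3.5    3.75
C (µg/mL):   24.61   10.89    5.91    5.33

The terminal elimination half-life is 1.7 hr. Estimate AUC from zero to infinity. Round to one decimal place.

AUC = 62.6 µg/mL·hr

Trapezoidal AUC_0→3.75:
  [0→2]: (24.61+10.89)/2 × 2 = 35.5
  [2→3.5]: (10.89+5.91)/2 × 1.5 = 12.6
  [3.5→3.75]: (5.91+5.33)/2 × 0.25 = 1.405
  Sum = 49.505 µg/mL·hr
k_e = ln2 / t½ = 0.693147 / 1.7 = 0.4077 hr^-1
Extrapolated tail: C_last / k_e = 5.33 / 0.4077 = 13.073
AUC_0→∞ = 49.505 + 13.073 = 62.578 µg/mL·hr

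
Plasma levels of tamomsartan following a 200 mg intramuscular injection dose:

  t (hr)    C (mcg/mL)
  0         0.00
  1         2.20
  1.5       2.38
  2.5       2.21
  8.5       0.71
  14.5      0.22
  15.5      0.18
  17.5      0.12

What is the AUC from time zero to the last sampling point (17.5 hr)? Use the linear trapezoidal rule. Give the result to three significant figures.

AUC = 16.6 mcg/mL·hr

Trapezoidal AUC_0→17.5:
  [0→1]: (0.00+2.20)/2 × 1 = 1.1
  [1→1.5]: (2.20+2.38)/2 × 0.5 = 1.145
  [1.5→2.5]: (2.38+2.21)/2 × 1 = 2.295
  [2.5→8.5]: (2.21+0.71)/2 × 6 = 8.76
  [8.5→14.5]: (0.71+0.22)/2 × 6 = 2.79
  [14.5→15.5]: (0.22+0.18)/2 × 1 = 0.2
  [15.5→17.5]: (0.18+0.12)/2 × 2 = 0.3
  Sum = 16.59 mcg/mL·hr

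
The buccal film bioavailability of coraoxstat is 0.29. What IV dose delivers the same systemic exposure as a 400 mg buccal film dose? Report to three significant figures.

D_iv = 116 mg

Systemic exposure from an extravascular dose = F × D_ev, so the equivalent IV dose is F × D_ev.
D_iv = F × D_ev = 0.29 × 400 = 116 mg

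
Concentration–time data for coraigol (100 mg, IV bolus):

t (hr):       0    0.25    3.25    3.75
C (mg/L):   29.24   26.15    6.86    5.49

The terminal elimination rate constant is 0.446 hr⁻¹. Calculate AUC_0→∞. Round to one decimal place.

AUC = 71.8 mg/L·hr

Trapezoidal AUC_0→3.75:
  [0→0.25]: (29.24+26.15)/2 × 0.25 = 6.92375
  [0.25→3.25]: (26.15+6.86)/2 × 3 = 49.515
  [3.25→3.75]: (6.86+5.49)/2 × 0.5 = 3.0875
  Sum = 59.52625 mg/L·hr
Extrapolated tail: C_last / k_e = 5.49 / 0.446 = 12.309
AUC_0→∞ = 59.52625 + 12.309 = 71.83525 mg/L·hr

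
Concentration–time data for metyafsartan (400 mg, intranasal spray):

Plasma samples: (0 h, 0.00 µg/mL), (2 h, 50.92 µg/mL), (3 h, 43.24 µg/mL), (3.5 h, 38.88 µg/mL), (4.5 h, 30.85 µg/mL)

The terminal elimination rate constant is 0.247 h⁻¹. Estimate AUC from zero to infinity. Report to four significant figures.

Trapezoidal AUC_0→4.5:
  [0→2]: (0.00+50.92)/2 × 2 = 50.92
  [2→3]: (50.92+43.24)/2 × 1 = 47.08
  [3→3.5]: (43.24+38.88)/2 × 0.5 = 20.53
  [3.5→4.5]: (38.88+30.85)/2 × 1 = 34.865
  Sum = 153.395 µg/mL·h
Extrapolated tail: C_last / k_e = 30.85 / 0.247 = 124.899
AUC_0→∞ = 153.395 + 124.899 = 278.294 µg/mL·h

AUC = 278.3 µg/mL·h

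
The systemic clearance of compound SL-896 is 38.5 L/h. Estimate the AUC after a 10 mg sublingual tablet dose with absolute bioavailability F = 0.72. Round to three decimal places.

AUC = 0.187 mg/L·h

AUC_0→∞ = F × Dose / CL
        = 0.72 × 10 / 38.5 = 0.187013 mg/L·h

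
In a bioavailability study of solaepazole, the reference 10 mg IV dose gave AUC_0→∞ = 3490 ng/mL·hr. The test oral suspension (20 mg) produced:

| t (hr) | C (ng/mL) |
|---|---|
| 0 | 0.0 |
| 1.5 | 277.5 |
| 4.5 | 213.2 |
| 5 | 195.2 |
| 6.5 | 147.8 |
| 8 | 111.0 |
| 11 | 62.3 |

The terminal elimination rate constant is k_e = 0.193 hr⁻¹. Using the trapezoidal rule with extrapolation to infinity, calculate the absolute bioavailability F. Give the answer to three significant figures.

Trapezoidal AUC_0→11 (oral suspension):
  [0→1.5]: (0.0+277.5)/2 × 1.5 = 208.125
  [1.5→4.5]: (277.5+213.2)/2 × 3 = 736.05
  [4.5→5]: (213.2+195.2)/2 × 0.5 = 102.1
  [5→6.5]: (195.2+147.8)/2 × 1.5 = 257.25
  [6.5→8]: (147.8+111.0)/2 × 1.5 = 194.1
  [8→11]: (111.0+62.3)/2 × 3 = 259.95
  Sum = 1757.575 ng/mL·hr
Tail: C_last/k_e = 62.3/0.193 = 322.798
AUC_0→∞ (oral suspension) = 1757.575 + 322.798 = 2080.373 ng/mL·hr
F = (AUC_ev/D_ev)/(AUC_iv/D_iv) = (2080.373/20)/(3490/10) = 104.01865/349 = 0.2980

F = 0.298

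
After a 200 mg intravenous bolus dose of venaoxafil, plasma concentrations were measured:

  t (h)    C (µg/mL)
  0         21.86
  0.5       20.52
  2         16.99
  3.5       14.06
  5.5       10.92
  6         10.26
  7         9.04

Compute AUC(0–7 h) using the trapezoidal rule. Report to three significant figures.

AUC = 102 µg/mL·h

Trapezoidal AUC_0→7:
  [0→0.5]: (21.86+20.52)/2 × 0.5 = 10.595
  [0.5→2]: (20.52+16.99)/2 × 1.5 = 28.1325
  [2→3.5]: (16.99+14.06)/2 × 1.5 = 23.2875
  [3.5→5.5]: (14.06+10.92)/2 × 2 = 24.98
  [5.5→6]: (10.92+10.26)/2 × 0.5 = 5.295
  [6→7]: (10.26+9.04)/2 × 1 = 9.65
  Sum = 101.94 µg/mL·h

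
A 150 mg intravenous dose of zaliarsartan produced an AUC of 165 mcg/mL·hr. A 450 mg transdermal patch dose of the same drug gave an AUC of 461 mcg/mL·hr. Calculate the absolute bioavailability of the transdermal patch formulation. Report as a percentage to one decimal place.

F = (AUC_ev / D_ev) / (AUC_iv / D_iv)
  = (461/450) / (165/150)
  = 1.02444 / 1.1 = 0.9313
  = 93.13%

F = 93.1%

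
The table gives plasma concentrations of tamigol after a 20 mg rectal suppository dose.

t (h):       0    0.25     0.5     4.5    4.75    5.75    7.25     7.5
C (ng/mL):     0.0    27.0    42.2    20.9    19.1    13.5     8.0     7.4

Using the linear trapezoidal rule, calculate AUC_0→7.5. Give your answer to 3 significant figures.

Trapezoidal AUC_0→7.5:
  [0→0.25]: (0.0+27.0)/2 × 0.25 = 3.375
  [0.25→0.5]: (27.0+42.2)/2 × 0.25 = 8.65
  [0.5→4.5]: (42.2+20.9)/2 × 4 = 126.2
  [4.5→4.75]: (20.9+19.1)/2 × 0.25 = 5.0
  [4.75→5.75]: (19.1+13.5)/2 × 1 = 16.3
  [5.75→7.25]: (13.5+8.0)/2 × 1.5 = 16.125
  [7.25→7.5]: (8.0+7.4)/2 × 0.25 = 1.925
  Sum = 177.575 ng/mL·h

AUC = 178 ng/mL·h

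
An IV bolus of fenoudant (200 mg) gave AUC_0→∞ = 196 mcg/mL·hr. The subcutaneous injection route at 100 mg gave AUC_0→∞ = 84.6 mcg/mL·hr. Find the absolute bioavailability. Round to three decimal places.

F = (AUC_ev / D_ev) / (AUC_iv / D_iv)
  = (84.6/100) / (196/200)
  = 0.846 / 0.98 = 0.8633

F = 0.863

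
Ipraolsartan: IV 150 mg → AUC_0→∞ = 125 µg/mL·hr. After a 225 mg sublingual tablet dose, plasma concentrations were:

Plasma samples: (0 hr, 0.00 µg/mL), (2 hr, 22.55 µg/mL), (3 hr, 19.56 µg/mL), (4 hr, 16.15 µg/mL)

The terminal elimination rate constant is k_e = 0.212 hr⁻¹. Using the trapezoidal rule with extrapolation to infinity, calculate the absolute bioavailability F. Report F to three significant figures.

Trapezoidal AUC_0→4 (sublingual tablet):
  [0→2]: (0.00+22.55)/2 × 2 = 22.55
  [2→3]: (22.55+19.56)/2 × 1 = 21.055
  [3→4]: (19.56+16.15)/2 × 1 = 17.855
  Sum = 61.46 µg/mL·hr
Tail: C_last/k_e = 16.15/0.212 = 76.179
AUC_0→∞ (sublingual tablet) = 61.46 + 76.179 = 137.639 µg/mL·hr
F = (AUC_ev/D_ev)/(AUC_iv/D_iv) = (137.639/225)/(125/150) = 0.611729/0.833333 = 0.7341

F = 0.734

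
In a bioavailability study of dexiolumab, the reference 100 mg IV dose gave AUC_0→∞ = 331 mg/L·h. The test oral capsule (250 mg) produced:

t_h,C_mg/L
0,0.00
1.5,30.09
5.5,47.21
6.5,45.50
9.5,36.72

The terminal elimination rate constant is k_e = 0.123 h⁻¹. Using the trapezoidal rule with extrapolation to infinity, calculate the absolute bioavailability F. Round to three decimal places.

Trapezoidal AUC_0→9.5 (oral capsule):
  [0→1.5]: (0.00+30.09)/2 × 1.5 = 22.5675
  [1.5→5.5]: (30.09+47.21)/2 × 4 = 154.6
  [5.5→6.5]: (47.21+45.50)/2 × 1 = 46.355
  [6.5→9.5]: (45.50+36.72)/2 × 3 = 123.33
  Sum = 346.8525 mg/L·h
Tail: C_last/k_e = 36.72/0.123 = 298.537
AUC_0→∞ (oral capsule) = 346.8525 + 298.537 = 645.3895 mg/L·h
F = (AUC_ev/D_ev)/(AUC_iv/D_iv) = (645.3895/250)/(331/100) = 2.581558/3.31 = 0.7799

F = 0.780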